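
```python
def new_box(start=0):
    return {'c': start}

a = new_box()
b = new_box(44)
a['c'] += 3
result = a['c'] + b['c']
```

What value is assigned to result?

Step 1: new_box() returns a new dict each call (immutable default 0).
Step 2: a = {'c': 0}, b = {'c': 44}.
Step 3: a['c'] += 3 = 3. result = 3 + 44 = 47

The answer is 47.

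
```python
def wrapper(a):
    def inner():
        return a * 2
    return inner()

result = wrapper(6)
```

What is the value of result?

Step 1: wrapper(6) binds parameter a = 6.
Step 2: inner() accesses a = 6 from enclosing scope.
Step 3: result = 6 * 2 = 12

The answer is 12.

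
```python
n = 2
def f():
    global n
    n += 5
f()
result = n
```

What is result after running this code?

Step 1: n = 2 globally.
Step 2: f() modifies global n: n += 5 = 7.
Step 3: result = 7

The answer is 7.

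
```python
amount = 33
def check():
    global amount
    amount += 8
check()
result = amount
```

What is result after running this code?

Step 1: amount = 33 globally.
Step 2: check() modifies global amount: amount += 8 = 41.
Step 3: result = 41

The answer is 41.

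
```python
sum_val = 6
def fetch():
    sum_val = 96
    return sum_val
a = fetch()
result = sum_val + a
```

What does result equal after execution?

Step 1: Global sum_val = 6. fetch() returns local sum_val = 96.
Step 2: a = 96. Global sum_val still = 6.
Step 3: result = 6 + 96 = 102

The answer is 102.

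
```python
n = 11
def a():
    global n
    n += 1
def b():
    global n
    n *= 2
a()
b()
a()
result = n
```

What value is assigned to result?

Step 1: n = 11.
Step 2: a(): n = 11 + 1 = 12.
Step 3: b(): n = 12 * 2 = 24.
Step 4: a(): n = 24 + 1 = 25

The answer is 25.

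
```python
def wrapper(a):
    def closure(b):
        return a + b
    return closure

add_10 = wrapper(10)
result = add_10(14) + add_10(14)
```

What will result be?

Step 1: add_10 captures a = 10.
Step 2: add_10(14) = 10 + 14 = 24, called twice.
Step 3: result = 24 + 24 = 48

The answer is 48.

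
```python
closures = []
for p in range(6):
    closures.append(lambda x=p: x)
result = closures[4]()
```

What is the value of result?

Step 1: Default argument x=p captures p's value at each iteration.
Step 2: closures[4] captured x = 4 when p was 4.
Step 3: result = 4

The answer is 4.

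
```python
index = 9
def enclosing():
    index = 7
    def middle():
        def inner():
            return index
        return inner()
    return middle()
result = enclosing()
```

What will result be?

Step 1: enclosing() defines index = 7. middle() and inner() have no local index.
Step 2: inner() checks local (none), enclosing middle() (none), enclosing enclosing() and finds index = 7.
Step 3: result = 7

The answer is 7.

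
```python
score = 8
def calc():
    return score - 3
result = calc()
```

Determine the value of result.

Step 1: score = 8 is defined globally.
Step 2: calc() looks up score from global scope = 8, then computes 8 - 3 = 5.
Step 3: result = 5

The answer is 5.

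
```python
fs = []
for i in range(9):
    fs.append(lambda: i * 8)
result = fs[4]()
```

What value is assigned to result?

Step 1: All lambdas reference the same variable i (late binding).
Step 2: After the loop, i = 8. Every lambda returns i * 8.
Step 3: fs[4]() = 8 * 8 = 64

The answer is 64.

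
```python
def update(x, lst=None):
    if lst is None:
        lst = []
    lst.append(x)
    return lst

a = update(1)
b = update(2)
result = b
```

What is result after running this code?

Step 1: None default with guard creates a NEW list each call.
Step 2: a = [1] (fresh list). b = [2] (another fresh list).
Step 3: result = [2] (this is the fix for mutable default)

The answer is [2].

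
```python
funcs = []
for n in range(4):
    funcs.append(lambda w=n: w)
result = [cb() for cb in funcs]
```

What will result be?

Step 1: Default arg w=n captures n at each iteration.
Step 2: Each lambda has its own default: 0, 1, ..., 3.
Step 3: result = [0, 1, 2, 3]

The answer is [0, 1, 2, 3].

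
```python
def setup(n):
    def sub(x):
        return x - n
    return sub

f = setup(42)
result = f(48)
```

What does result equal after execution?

Step 1: setup(42) creates a closure capturing n = 42.
Step 2: f(48) computes 48 - 42 = 6.
Step 3: result = 6

The answer is 6.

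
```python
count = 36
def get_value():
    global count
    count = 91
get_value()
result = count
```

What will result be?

Step 1: count = 36 globally.
Step 2: get_value() declares global count and sets it to 91.
Step 3: After get_value(), global count = 91. result = 91

The answer is 91.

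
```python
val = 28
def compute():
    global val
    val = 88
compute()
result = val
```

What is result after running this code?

Step 1: val = 28 globally.
Step 2: compute() declares global val and sets it to 88.
Step 3: After compute(), global val = 88. result = 88

The answer is 88.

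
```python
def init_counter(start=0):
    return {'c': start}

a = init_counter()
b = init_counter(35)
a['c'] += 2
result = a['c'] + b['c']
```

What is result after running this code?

Step 1: init_counter() returns a new dict each call (immutable default 0).
Step 2: a = {'c': 0}, b = {'c': 35}.
Step 3: a['c'] += 2 = 2. result = 2 + 35 = 37

The answer is 37.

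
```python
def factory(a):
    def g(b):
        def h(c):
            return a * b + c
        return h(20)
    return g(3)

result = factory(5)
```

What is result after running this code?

Step 1: a = 5, b = 3, c = 20.
Step 2: h() computes a * b + c = 5 * 3 + 20 = 35.
Step 3: result = 35

The answer is 35.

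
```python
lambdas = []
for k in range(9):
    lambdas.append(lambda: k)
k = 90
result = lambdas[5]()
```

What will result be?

Step 1: Lambdas capture the variable k by reference, not by value.
Step 2: After the loop, k is reassigned to 90.
Step 3: lambdas[5]() looks up the current k = 90. result = 90

The answer is 90.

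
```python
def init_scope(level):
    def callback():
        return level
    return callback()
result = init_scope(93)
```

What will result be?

Step 1: init_scope(93) binds parameter level = 93.
Step 2: callback() looks up level in enclosing scope and finds the parameter level = 93.
Step 3: result = 93

The answer is 93.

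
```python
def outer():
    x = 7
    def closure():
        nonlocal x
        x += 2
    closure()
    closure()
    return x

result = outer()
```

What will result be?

Step 1: x starts at 7.
Step 2: closure() is called 2 times, each adding 2.
Step 3: x = 7 + 2 * 2 = 11

The answer is 11.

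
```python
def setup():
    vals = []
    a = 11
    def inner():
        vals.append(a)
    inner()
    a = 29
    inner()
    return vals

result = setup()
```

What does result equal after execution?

Step 1: a = 11. inner() appends current a to vals.
Step 2: First inner(): appends 11. Then a = 29.
Step 3: Second inner(): appends 29 (closure sees updated a). result = [11, 29]

The answer is [11, 29].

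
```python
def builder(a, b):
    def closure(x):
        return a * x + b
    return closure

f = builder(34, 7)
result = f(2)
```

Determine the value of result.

Step 1: builder(34, 7) captures a = 34, b = 7.
Step 2: f(2) computes 34 * 2 + 7 = 75.
Step 3: result = 75

The answer is 75.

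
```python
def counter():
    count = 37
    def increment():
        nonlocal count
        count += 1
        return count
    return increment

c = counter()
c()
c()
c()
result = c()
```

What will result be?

Step 1: counter() creates closure with count = 37.
Step 2: Each c() call increments count via nonlocal. After 4 calls: 37 + 4 = 41.
Step 3: result = 41

The answer is 41.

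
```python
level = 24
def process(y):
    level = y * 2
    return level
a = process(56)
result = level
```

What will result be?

Step 1: Global level = 24.
Step 2: process(56) creates local level = 56 * 2 = 112.
Step 3: Global level unchanged because no global keyword. result = 24

The answer is 24.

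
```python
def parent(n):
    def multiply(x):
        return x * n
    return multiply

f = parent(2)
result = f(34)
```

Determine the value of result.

Step 1: parent(2) returns multiply closure with n = 2.
Step 2: f(34) computes 34 * 2 = 68.
Step 3: result = 68

The answer is 68.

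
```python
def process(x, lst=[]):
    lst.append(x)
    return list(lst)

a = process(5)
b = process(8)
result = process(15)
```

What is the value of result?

Step 1: Default list is shared. list() creates copies for return values.
Step 2: Internal list grows: [5] -> [5, 8] -> [5, 8, 15].
Step 3: result = [5, 8, 15]

The answer is [5, 8, 15].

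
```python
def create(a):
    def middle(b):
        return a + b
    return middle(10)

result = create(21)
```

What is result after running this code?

Step 1: create(21) passes a = 21.
Step 2: middle(10) has b = 10, reads a = 21 from enclosing.
Step 3: result = 21 + 10 = 31

The answer is 31.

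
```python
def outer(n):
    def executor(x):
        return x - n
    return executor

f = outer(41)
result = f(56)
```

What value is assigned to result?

Step 1: outer(41) creates a closure capturing n = 41.
Step 2: f(56) computes 56 - 41 = 15.
Step 3: result = 15

The answer is 15.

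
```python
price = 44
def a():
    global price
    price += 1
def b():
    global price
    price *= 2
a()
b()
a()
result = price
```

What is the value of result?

Step 1: price = 44.
Step 2: a(): price = 44 + 1 = 45.
Step 3: b(): price = 45 * 2 = 90.
Step 4: a(): price = 90 + 1 = 91

The answer is 91.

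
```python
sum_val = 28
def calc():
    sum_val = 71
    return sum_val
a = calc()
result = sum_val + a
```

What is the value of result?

Step 1: Global sum_val = 28. calc() returns local sum_val = 71.
Step 2: a = 71. Global sum_val still = 28.
Step 3: result = 28 + 71 = 99

The answer is 99.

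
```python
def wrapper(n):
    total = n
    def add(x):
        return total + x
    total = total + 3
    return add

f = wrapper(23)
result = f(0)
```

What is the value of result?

Step 1: wrapper(23) sets total = 23, then total = 23 + 3 = 26.
Step 2: Closures capture by reference, so add sees total = 26.
Step 3: f(0) returns 26 + 0 = 26

The answer is 26.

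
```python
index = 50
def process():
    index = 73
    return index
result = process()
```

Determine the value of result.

Step 1: Global index = 50.
Step 2: process() creates local index = 73, shadowing the global.
Step 3: Returns local index = 73. result = 73

The answer is 73.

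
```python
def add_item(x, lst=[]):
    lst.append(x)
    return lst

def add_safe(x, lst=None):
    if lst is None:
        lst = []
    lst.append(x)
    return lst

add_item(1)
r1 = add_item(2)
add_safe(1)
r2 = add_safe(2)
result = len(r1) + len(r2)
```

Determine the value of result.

Step 1: add_item shares mutable default: after 2 calls, lst = [1, 2], len = 2.
Step 2: add_safe creates fresh list each time: r2 = [2], len = 1.
Step 3: result = 2 + 1 = 3

The answer is 3.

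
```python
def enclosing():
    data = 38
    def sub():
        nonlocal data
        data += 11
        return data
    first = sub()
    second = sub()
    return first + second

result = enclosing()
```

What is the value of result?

Step 1: data starts at 38.
Step 2: First call: data = 38 + 11 = 49, returns 49.
Step 3: Second call: data = 49 + 11 = 60, returns 60.
Step 4: result = 49 + 60 = 109

The answer is 109.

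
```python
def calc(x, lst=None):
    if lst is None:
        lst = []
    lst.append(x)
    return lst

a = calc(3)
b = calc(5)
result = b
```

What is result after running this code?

Step 1: None default with guard creates a NEW list each call.
Step 2: a = [3] (fresh list). b = [5] (another fresh list).
Step 3: result = [5] (this is the fix for mutable default)

The answer is [5].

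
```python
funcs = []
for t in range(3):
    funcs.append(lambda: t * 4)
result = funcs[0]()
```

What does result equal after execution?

Step 1: All lambdas reference the same variable t (late binding).
Step 2: After the loop, t = 2. Every lambda returns t * 4.
Step 3: funcs[0]() = 2 * 4 = 8

The answer is 8.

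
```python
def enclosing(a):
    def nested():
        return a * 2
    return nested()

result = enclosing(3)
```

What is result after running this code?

Step 1: enclosing(3) binds parameter a = 3.
Step 2: nested() accesses a = 3 from enclosing scope.
Step 3: result = 3 * 2 = 6

The answer is 6.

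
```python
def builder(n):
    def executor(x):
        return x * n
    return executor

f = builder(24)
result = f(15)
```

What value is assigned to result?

Step 1: builder(24) creates a closure capturing n = 24.
Step 2: f(15) computes 15 * 24 = 360.
Step 3: result = 360

The answer is 360.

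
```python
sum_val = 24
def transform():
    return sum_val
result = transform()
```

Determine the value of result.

Step 1: sum_val = 24 is defined in the global scope.
Step 2: transform() looks up sum_val. No local sum_val exists, so Python checks the global scope via LEGB rule and finds sum_val = 24.
Step 3: result = 24

The answer is 24.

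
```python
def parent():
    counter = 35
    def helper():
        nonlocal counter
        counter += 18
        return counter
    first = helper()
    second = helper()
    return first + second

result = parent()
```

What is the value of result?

Step 1: counter starts at 35.
Step 2: First call: counter = 35 + 18 = 53, returns 53.
Step 3: Second call: counter = 53 + 18 = 71, returns 71.
Step 4: result = 53 + 71 = 124

The answer is 124.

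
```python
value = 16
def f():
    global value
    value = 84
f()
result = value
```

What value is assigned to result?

Step 1: value = 16 globally.
Step 2: f() declares global value and sets it to 84.
Step 3: After f(), global value = 84. result = 84

The answer is 84.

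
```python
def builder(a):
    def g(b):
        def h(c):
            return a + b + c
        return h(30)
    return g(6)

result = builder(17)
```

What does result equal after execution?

Step 1: a = 17, b = 6, c = 30 across three nested scopes.
Step 2: h() accesses all three via LEGB rule.
Step 3: result = 17 + 6 + 30 = 53

The answer is 53.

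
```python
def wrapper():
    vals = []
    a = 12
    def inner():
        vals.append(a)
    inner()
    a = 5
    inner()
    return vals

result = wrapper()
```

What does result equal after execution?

Step 1: a = 12. inner() appends current a to vals.
Step 2: First inner(): appends 12. Then a = 5.
Step 3: Second inner(): appends 5 (closure sees updated a). result = [12, 5]

The answer is [12, 5].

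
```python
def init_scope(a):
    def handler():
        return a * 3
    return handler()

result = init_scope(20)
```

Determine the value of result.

Step 1: init_scope(20) binds parameter a = 20.
Step 2: handler() accesses a = 20 from enclosing scope.
Step 3: result = 20 * 3 = 60

The answer is 60.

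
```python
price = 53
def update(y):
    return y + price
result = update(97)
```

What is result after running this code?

Step 1: price = 53 is defined globally.
Step 2: update(97) uses parameter y = 97 and looks up price from global scope = 53.
Step 3: result = 97 + 53 = 150

The answer is 150.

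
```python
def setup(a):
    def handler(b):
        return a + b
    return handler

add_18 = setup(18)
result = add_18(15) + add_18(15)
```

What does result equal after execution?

Step 1: add_18 captures a = 18.
Step 2: add_18(15) = 18 + 15 = 33, called twice.
Step 3: result = 33 + 33 = 66

The answer is 66.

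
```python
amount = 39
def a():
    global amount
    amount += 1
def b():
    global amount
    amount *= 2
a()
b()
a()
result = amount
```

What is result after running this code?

Step 1: amount = 39.
Step 2: a(): amount = 39 + 1 = 40.
Step 3: b(): amount = 40 * 2 = 80.
Step 4: a(): amount = 80 + 1 = 81

The answer is 81.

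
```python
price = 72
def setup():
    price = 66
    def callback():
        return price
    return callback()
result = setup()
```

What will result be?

Step 1: price = 72 globally, but setup() defines price = 66 locally.
Step 2: callback() looks up price. Not in local scope, so checks enclosing scope (setup) and finds price = 66.
Step 3: result = 66

The answer is 66.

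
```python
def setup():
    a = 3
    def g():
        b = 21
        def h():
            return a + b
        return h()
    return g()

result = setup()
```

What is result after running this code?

Step 1: setup() defines a = 3. g() defines b = 21.
Step 2: h() accesses both from enclosing scopes: a = 3, b = 21.
Step 3: result = 3 + 21 = 24

The answer is 24.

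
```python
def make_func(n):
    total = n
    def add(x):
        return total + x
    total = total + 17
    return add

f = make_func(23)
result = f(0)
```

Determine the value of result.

Step 1: make_func(23) sets total = 23, then total = 23 + 17 = 40.
Step 2: Closures capture by reference, so add sees total = 40.
Step 3: f(0) returns 40 + 0 = 40

The answer is 40.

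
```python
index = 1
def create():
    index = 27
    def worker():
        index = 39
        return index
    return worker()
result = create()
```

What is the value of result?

Step 1: Three scopes define index: global (1), create (27), worker (39).
Step 2: worker() has its own local index = 39, which shadows both enclosing and global.
Step 3: result = 39 (local wins in LEGB)

The answer is 39.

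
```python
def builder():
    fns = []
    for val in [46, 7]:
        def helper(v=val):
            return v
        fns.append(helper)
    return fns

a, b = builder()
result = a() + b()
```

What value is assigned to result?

Step 1: Default argument v=val captures val at each iteration.
Step 2: a() returns 46 (captured at first iteration), b() returns 7 (captured at second).
Step 3: result = 46 + 7 = 53

The answer is 53.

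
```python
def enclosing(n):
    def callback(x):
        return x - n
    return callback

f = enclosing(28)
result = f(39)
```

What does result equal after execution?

Step 1: enclosing(28) creates a closure capturing n = 28.
Step 2: f(39) computes 39 - 28 = 11.
Step 3: result = 11

The answer is 11.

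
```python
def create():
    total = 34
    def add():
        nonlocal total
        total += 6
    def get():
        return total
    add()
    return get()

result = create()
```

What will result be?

Step 1: total = 34. add() modifies it via nonlocal, get() reads it.
Step 2: add() makes total = 34 + 6 = 40.
Step 3: get() returns 40. result = 40

The answer is 40.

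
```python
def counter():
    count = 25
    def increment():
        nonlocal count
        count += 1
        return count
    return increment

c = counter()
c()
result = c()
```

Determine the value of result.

Step 1: counter() creates closure with count = 25.
Step 2: Each c() call increments count via nonlocal. After 2 calls: 25 + 2 = 27.
Step 3: result = 27

The answer is 27.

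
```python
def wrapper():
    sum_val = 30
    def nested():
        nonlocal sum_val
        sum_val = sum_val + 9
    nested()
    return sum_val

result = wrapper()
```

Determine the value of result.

Step 1: wrapper() sets sum_val = 30.
Step 2: nested() uses nonlocal to modify sum_val in wrapper's scope: sum_val = 30 + 9 = 39.
Step 3: wrapper() returns the modified sum_val = 39

The answer is 39.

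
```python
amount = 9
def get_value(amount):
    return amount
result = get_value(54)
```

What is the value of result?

Step 1: Global amount = 9.
Step 2: get_value(54) takes parameter amount = 54, which shadows the global.
Step 3: result = 54

The answer is 54.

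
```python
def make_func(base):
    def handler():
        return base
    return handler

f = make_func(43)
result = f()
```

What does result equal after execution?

Step 1: make_func(43) creates closure capturing base = 43.
Step 2: f() returns the captured base = 43.
Step 3: result = 43

The answer is 43.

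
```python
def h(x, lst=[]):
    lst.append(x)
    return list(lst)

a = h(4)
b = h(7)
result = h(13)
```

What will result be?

Step 1: Default list is shared. list() creates copies for return values.
Step 2: Internal list grows: [4] -> [4, 7] -> [4, 7, 13].
Step 3: result = [4, 7, 13]

The answer is [4, 7, 13].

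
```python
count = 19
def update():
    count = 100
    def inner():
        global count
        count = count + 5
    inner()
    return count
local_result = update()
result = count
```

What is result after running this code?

Step 1: Global count = 19. update() creates local count = 100.
Step 2: inner() declares global count and adds 5: global count = 19 + 5 = 24.
Step 3: update() returns its local count = 100 (unaffected by inner).
Step 4: result = global count = 24

The answer is 24.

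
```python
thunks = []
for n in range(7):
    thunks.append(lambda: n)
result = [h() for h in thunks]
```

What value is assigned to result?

Step 1: All 7 lambdas share the same variable n.
Step 2: After the loop, n = 6.
Step 3: Each call returns 6. result = [6, 6, 6, 6, 6, 6, 6]

The answer is [6, 6, 6, 6, 6, 6, 6].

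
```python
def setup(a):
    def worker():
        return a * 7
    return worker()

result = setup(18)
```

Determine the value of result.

Step 1: setup(18) binds parameter a = 18.
Step 2: worker() accesses a = 18 from enclosing scope.
Step 3: result = 18 * 7 = 126

The answer is 126.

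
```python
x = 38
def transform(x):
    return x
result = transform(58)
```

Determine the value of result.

Step 1: Global x = 38.
Step 2: transform(58) takes parameter x = 58, which shadows the global.
Step 3: result = 58

The answer is 58.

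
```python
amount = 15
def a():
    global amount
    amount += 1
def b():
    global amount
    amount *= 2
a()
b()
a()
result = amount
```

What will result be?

Step 1: amount = 15.
Step 2: a(): amount = 15 + 1 = 16.
Step 3: b(): amount = 16 * 2 = 32.
Step 4: a(): amount = 32 + 1 = 33

The answer is 33.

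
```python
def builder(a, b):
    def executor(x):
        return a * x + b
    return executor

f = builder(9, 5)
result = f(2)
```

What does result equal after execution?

Step 1: builder(9, 5) captures a = 9, b = 5.
Step 2: f(2) computes 9 * 2 + 5 = 23.
Step 3: result = 23

The answer is 23.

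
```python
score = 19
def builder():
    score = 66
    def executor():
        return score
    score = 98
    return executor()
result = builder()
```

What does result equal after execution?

Step 1: builder() sets score = 66, then later score = 98.
Step 2: executor() is called after score is reassigned to 98. Closures capture variables by reference, not by value.
Step 3: result = 98

The answer is 98.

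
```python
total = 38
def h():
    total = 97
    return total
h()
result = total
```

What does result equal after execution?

Step 1: Global total = 38.
Step 2: h() creates local total = 97 (shadow, not modification).
Step 3: After h() returns, global total is unchanged. result = 38

The answer is 38.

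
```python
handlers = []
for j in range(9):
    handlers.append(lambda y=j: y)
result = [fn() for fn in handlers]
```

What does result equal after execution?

Step 1: Default arg y=j captures j at each iteration.
Step 2: Each lambda has its own default: 0, 1, ..., 8.
Step 3: result = [0, 1, 2, 3, 4, 5, 6, 7, 8]

The answer is [0, 1, 2, 3, 4, 5, 6, 7, 8].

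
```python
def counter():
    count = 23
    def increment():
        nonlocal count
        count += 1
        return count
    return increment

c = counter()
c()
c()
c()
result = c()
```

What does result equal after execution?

Step 1: counter() creates closure with count = 23.
Step 2: Each c() call increments count via nonlocal. After 4 calls: 23 + 4 = 27.
Step 3: result = 27

The answer is 27.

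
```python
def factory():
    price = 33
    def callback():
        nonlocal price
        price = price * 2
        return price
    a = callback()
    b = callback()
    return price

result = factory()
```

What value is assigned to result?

Step 1: price starts at 33.
Step 2: First callback(): price = 33 * 2 = 66.
Step 3: Second callback(): price = 66 * 2 = 132.
Step 4: result = 132

The answer is 132.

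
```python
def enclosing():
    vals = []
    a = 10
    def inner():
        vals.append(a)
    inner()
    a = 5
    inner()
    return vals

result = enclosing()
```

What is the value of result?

Step 1: a = 10. inner() appends current a to vals.
Step 2: First inner(): appends 10. Then a = 5.
Step 3: Second inner(): appends 5 (closure sees updated a). result = [10, 5]

The answer is [10, 5].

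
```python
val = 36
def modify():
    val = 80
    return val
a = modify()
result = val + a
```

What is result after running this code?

Step 1: Global val = 36. modify() returns local val = 80.
Step 2: a = 80. Global val still = 36.
Step 3: result = 36 + 80 = 116

The answer is 116.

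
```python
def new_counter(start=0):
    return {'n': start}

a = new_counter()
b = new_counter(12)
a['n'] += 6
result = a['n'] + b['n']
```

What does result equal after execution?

Step 1: new_counter() returns a new dict each call (immutable default 0).
Step 2: a = {'n': 0}, b = {'n': 12}.
Step 3: a['n'] += 6 = 6. result = 6 + 12 = 18

The answer is 18.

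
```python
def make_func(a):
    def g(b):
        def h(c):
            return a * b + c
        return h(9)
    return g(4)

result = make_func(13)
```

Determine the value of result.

Step 1: a = 13, b = 4, c = 9.
Step 2: h() computes a * b + c = 13 * 4 + 9 = 61.
Step 3: result = 61

The answer is 61.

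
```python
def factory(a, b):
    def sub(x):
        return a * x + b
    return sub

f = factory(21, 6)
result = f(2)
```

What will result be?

Step 1: factory(21, 6) captures a = 21, b = 6.
Step 2: f(2) computes 21 * 2 + 6 = 48.
Step 3: result = 48

The answer is 48.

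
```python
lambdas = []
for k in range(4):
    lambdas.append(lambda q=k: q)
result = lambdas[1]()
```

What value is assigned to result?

Step 1: Default argument q=k captures k's value at each iteration.
Step 2: lambdas[1] captured q = 1 when k was 1.
Step 3: result = 1

The answer is 1.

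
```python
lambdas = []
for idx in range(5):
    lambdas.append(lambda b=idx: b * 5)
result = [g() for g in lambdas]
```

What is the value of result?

Step 1: Default arg b=idx captures idx at each iteration.
Step 2: lambdas[k] has b defaulting to k, returns k * 5.
Step 3: result = [0, 5, 10, 15, 20]

The answer is [0, 5, 10, 15, 20].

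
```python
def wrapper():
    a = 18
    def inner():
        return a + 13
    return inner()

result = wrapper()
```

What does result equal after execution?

Step 1: wrapper() defines a = 18.
Step 2: inner() reads a = 18 from enclosing scope, returns 18 + 13 = 31.
Step 3: result = 31

The answer is 31.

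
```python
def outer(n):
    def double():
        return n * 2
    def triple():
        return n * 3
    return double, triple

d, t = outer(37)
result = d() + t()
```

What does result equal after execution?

Step 1: Both closures capture the same n = 37.
Step 2: d() = 37 * 2 = 74, t() = 37 * 3 = 111.
Step 3: result = 74 + 111 = 185

The answer is 185.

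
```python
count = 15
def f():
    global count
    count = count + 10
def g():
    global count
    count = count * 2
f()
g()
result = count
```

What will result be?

Step 1: count = 15.
Step 2: f() adds 10: count = 15 + 10 = 25.
Step 3: g() doubles: count = 25 * 2 = 50.
Step 4: result = 50

The answer is 50.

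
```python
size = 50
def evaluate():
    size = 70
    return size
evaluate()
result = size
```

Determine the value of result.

Step 1: Global size = 50.
Step 2: evaluate() creates local size = 70 (shadow, not modification).
Step 3: After evaluate() returns, global size is unchanged. result = 50

The answer is 50.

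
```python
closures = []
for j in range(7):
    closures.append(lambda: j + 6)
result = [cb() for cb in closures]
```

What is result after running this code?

Step 1: All lambdas capture j by reference. After the loop, j = 6.
Step 2: Each call returns 6 + 6 = 12.
Step 3: result = [12, 12, 12, 12, 12, 12, 12]

The answer is [12, 12, 12, 12, 12, 12, 12].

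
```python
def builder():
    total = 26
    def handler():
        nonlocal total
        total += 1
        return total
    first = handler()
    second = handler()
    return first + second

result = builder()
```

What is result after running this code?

Step 1: total starts at 26.
Step 2: First call: total = 26 + 1 = 27, returns 27.
Step 3: Second call: total = 27 + 1 = 28, returns 28.
Step 4: result = 27 + 28 = 55

The answer is 55.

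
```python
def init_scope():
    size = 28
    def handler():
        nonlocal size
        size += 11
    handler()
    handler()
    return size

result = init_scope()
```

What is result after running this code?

Step 1: size starts at 28.
Step 2: handler() is called 2 times, each adding 11.
Step 3: size = 28 + 11 * 2 = 50

The answer is 50.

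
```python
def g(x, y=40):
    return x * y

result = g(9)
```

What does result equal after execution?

Step 1: g(9) uses default y = 40.
Step 2: Returns 9 * 40 = 360.
Step 3: result = 360

The answer is 360.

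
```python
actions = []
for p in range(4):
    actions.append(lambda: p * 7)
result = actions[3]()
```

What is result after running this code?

Step 1: All lambdas reference the same variable p (late binding).
Step 2: After the loop, p = 3. Every lambda returns p * 7.
Step 3: actions[3]() = 3 * 7 = 21

The answer is 21.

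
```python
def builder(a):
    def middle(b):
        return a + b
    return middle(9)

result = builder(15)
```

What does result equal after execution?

Step 1: builder(15) passes a = 15.
Step 2: middle(9) has b = 9, reads a = 15 from enclosing.
Step 3: result = 15 + 9 = 24

The answer is 24.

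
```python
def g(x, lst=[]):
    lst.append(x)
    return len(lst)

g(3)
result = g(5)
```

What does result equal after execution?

Step 1: Mutable default list persists between calls.
Step 2: First call: lst = [3], len = 1. Second call: lst = [3, 5], len = 2.
Step 3: result = 2

The answer is 2.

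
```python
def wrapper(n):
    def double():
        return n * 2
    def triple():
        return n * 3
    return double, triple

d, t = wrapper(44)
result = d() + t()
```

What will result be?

Step 1: Both closures capture the same n = 44.
Step 2: d() = 44 * 2 = 88, t() = 44 * 3 = 132.
Step 3: result = 88 + 132 = 220

The answer is 220.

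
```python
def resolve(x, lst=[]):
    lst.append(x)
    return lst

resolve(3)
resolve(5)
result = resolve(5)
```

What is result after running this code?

Step 1: Mutable default argument gotcha! The list [] is created once.
Step 2: Each call appends to the SAME list: [3], [3, 5], [3, 5, 5].
Step 3: result = [3, 5, 5]

The answer is [3, 5, 5].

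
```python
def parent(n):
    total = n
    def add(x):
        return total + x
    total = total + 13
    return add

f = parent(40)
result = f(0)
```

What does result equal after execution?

Step 1: parent(40) sets total = 40, then total = 40 + 13 = 53.
Step 2: Closures capture by reference, so add sees total = 53.
Step 3: f(0) returns 53 + 0 = 53

The answer is 53.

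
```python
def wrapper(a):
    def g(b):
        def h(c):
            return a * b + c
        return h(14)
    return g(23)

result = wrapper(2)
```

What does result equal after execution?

Step 1: a = 2, b = 23, c = 14.
Step 2: h() computes a * b + c = 2 * 23 + 14 = 60.
Step 3: result = 60

The answer is 60.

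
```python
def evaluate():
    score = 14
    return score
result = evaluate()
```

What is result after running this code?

Step 1: evaluate() defines score = 14 in its local scope.
Step 2: return score finds the local variable score = 14.
Step 3: result = 14

The answer is 14.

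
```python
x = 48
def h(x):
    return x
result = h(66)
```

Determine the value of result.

Step 1: Global x = 48.
Step 2: h(66) takes parameter x = 66, which shadows the global.
Step 3: result = 66

The answer is 66.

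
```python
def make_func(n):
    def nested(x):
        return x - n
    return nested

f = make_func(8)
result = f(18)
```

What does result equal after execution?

Step 1: make_func(8) creates a closure capturing n = 8.
Step 2: f(18) computes 18 - 8 = 10.
Step 3: result = 10

The answer is 10.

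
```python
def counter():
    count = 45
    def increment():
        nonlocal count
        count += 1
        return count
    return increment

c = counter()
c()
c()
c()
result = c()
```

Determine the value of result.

Step 1: counter() creates closure with count = 45.
Step 2: Each c() call increments count via nonlocal. After 4 calls: 45 + 4 = 49.
Step 3: result = 49

The answer is 49.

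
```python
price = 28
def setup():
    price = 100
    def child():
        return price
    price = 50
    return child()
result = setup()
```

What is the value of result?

Step 1: setup() sets price = 100, then later price = 50.
Step 2: child() is called after price is reassigned to 50. Closures capture variables by reference, not by value.
Step 3: result = 50

The answer is 50.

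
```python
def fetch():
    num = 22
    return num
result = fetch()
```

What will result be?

Step 1: fetch() defines num = 22 in its local scope.
Step 2: return num finds the local variable num = 22.
Step 3: result = 22

The answer is 22.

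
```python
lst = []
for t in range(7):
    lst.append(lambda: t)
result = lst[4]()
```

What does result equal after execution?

Step 1: The loop creates 7 lambdas, all referencing the same variable t.
Step 2: After the loop, t = 6 (final value).
Step 3: lst[4]() looks up t at call time and finds 6. This is the late binding gotcha. result = 6

The answer is 6.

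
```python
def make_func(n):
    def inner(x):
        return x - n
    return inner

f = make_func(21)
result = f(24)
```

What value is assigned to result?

Step 1: make_func(21) creates a closure capturing n = 21.
Step 2: f(24) computes 24 - 21 = 3.
Step 3: result = 3

The answer is 3.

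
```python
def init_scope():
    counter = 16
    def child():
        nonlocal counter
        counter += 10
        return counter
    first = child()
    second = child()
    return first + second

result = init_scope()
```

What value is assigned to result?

Step 1: counter starts at 16.
Step 2: First call: counter = 16 + 10 = 26, returns 26.
Step 3: Second call: counter = 26 + 10 = 36, returns 36.
Step 4: result = 26 + 36 = 62

The answer is 62.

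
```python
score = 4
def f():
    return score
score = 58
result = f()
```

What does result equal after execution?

Step 1: score is first set to 4, then reassigned to 58.
Step 2: f() is called after the reassignment, so it looks up the current global score = 58.
Step 3: result = 58

The answer is 58.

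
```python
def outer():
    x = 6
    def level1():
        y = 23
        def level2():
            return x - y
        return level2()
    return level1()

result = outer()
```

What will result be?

Step 1: x = 6 in outer. y = 23 in level1.
Step 2: level2() reads x = 6 and y = 23 from enclosing scopes.
Step 3: result = 6 - 23 = -17

The answer is -17.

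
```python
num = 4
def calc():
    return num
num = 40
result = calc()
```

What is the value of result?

Step 1: num is first set to 4, then reassigned to 40.
Step 2: calc() is called after the reassignment, so it looks up the current global num = 40.
Step 3: result = 40

The answer is 40.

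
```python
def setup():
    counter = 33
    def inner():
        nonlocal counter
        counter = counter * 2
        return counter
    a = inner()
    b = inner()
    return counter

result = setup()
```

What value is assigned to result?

Step 1: counter starts at 33.
Step 2: First inner(): counter = 33 * 2 = 66.
Step 3: Second inner(): counter = 66 * 2 = 132.
Step 4: result = 132

The answer is 132.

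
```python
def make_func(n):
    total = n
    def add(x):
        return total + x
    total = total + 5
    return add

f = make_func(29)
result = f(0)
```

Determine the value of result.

Step 1: make_func(29) sets total = 29, then total = 29 + 5 = 34.
Step 2: Closures capture by reference, so add sees total = 34.
Step 3: f(0) returns 34 + 0 = 34

The answer is 34.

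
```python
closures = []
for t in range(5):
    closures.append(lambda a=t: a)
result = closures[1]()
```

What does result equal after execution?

Step 1: Default argument a=t captures t's value at each iteration.
Step 2: closures[1] captured a = 1 when t was 1.
Step 3: result = 1

The answer is 1.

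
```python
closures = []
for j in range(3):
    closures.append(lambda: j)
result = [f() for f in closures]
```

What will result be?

Step 1: All 3 lambdas share the same variable j.
Step 2: After the loop, j = 2.
Step 3: Each call returns 2. result = [2, 2, 2]

The answer is [2, 2, 2].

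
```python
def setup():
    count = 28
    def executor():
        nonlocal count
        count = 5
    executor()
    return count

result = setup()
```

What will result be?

Step 1: setup() sets count = 28.
Step 2: executor() uses nonlocal to reassign count = 5.
Step 3: result = 5

The answer is 5.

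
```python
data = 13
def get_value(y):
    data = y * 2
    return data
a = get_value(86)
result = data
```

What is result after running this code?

Step 1: Global data = 13.
Step 2: get_value(86) creates local data = 86 * 2 = 172.
Step 3: Global data unchanged because no global keyword. result = 13

The answer is 13.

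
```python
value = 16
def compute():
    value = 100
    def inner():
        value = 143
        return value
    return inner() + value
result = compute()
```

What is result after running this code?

Step 1: compute() has local value = 100. inner() has local value = 143.
Step 2: inner() returns its local value = 143.
Step 3: compute() returns 143 + its own value (100) = 243

The answer is 243.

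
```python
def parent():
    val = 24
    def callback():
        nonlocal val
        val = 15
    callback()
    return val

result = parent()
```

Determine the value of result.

Step 1: parent() sets val = 24.
Step 2: callback() uses nonlocal to reassign val = 15.
Step 3: result = 15

The answer is 15.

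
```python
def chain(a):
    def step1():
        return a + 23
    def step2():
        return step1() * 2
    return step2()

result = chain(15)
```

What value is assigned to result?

Step 1: chain(15) captures a = 15.
Step 2: step2() calls step1() which returns 15 + 23 = 38.
Step 3: step2() returns 38 * 2 = 76

The answer is 76.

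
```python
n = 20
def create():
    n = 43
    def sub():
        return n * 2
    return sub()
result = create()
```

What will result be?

Step 1: create() shadows global n with n = 43.
Step 2: sub() finds n = 43 in enclosing scope, computes 43 * 2 = 86.
Step 3: result = 86

The answer is 86.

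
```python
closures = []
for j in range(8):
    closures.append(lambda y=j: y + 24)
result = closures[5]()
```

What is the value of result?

Step 1: Default argument y=j captures j's value at definition time.
Step 2: closures[5] was defined when j = 5, so y defaults to 5.
Step 3: result = 5 + 24 = 29 (default arg fixes the late binding issue)

The answer is 29.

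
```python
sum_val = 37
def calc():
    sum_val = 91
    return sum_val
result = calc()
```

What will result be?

Step 1: Global sum_val = 37.
Step 2: calc() creates local sum_val = 91, shadowing the global.
Step 3: Returns local sum_val = 91. result = 91

The answer is 91.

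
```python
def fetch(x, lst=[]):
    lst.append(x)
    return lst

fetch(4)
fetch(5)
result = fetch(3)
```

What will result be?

Step 1: Mutable default argument gotcha! The list [] is created once.
Step 2: Each call appends to the SAME list: [4], [4, 5], [4, 5, 3].
Step 3: result = [4, 5, 3]

The answer is [4, 5, 3].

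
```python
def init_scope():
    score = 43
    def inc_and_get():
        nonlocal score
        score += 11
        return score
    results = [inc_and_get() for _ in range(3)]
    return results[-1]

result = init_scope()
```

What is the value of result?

Step 1: score = 43.
Step 2: Three calls to inc_and_get(), each adding 11.
Step 3: Last value = 43 + 11 * 3 = 76

The answer is 76.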